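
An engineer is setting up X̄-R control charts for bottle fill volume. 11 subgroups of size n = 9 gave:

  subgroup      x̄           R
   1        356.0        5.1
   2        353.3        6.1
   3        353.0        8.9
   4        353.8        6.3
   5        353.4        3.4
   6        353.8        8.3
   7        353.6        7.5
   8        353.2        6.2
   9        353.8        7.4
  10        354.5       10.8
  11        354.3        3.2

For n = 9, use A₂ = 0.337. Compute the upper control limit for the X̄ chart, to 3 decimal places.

356.124

X̄̄ = (356.0 + 353.3 + 353.0 + 353.8 + 353.4 + 353.8 + 353.6 + 353.2 + 353.8 + 354.5 + 354.3) / 11 = 3892.7000 / 11 = 353.8818
R̄ = (5.1 + 6.1 + 8.9 + 6.3 + 3.4 + 8.3 + 7.5 + 6.2 + 7.4 + 10.8 + 3.2) / 11 = 73.2000 / 11 = 6.6545
UCL = X̄̄ + A₂·R̄ = 353.8818 + 0.337 × 6.6545 = 356.1244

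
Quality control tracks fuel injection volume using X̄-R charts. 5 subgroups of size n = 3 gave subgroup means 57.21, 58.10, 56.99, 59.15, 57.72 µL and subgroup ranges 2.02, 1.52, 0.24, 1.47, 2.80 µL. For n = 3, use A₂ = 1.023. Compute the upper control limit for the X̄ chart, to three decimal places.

X̄̄ = (57.21 + 58.10 + 56.99 + 59.15 + 57.72) / 5 = 289.1700 / 5 = 57.8340
R̄ = (2.02 + 1.52 + 0.24 + 1.47 + 2.80) / 5 = 8.0500 / 5 = 1.6100
UCL = X̄̄ + A₂·R̄ = 57.8340 + 1.023 × 1.6100 = 59.4810

59.481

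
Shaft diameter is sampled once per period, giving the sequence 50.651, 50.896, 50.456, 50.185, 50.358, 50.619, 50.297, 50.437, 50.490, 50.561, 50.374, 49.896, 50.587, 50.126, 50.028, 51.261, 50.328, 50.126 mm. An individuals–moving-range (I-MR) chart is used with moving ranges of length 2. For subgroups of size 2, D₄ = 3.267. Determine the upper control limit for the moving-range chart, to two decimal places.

1.20

Moving ranges: 0.245, 0.440, 0.271, 0.173, 0.261, 0.322, 0.140, 0.053, 0.071, 0.187, 0.478, 0.691, 0.461, 0.098, 1.233, 0.933, 0.202; M̄R̄ = 6.2590 / 17 = 0.3682
UCL_MR = D₄·M̄R̄ = 3.267 × 0.3682 = 1.2028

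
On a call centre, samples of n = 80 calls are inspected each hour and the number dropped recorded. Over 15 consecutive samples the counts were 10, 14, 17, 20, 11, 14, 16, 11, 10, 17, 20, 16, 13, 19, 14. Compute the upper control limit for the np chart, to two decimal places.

p̄ = Σdᵢ / (k·n) = 222 / (15 × 80) = 0.18500
UCL = np̄ + 3·√(np̄(1−p̄)) = 14.8000 + 3 × √(14.8000×0.81500) = 14.8000 + 3 × 3.4730 = 25.2191

25.22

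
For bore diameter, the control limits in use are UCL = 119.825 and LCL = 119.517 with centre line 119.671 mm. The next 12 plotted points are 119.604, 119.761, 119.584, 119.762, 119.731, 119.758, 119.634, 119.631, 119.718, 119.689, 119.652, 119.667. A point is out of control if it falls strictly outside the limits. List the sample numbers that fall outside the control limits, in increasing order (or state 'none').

All 12 points lie within [119.517, 119.825].

none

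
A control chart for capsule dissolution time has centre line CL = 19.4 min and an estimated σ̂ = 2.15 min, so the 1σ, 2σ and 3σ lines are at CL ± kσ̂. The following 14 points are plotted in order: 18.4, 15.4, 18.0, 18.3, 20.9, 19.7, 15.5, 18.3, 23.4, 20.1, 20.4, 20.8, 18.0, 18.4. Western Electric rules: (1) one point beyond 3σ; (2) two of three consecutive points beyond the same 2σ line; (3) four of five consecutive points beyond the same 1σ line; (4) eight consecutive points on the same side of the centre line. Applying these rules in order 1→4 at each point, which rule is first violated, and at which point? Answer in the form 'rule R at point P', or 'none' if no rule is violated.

Zone of each point (C = within 1σ̂, B = 1σ̂–2σ̂, A = 2σ̂–3σ̂, * = beyond 3σ̂; sign = side of CL): 1:-C, 2:-B, 3:-C, 4:-C, 5:+C, 6:+C, 7:-B, 8:-C, 9:+B, 10:+C, 11:+C, 12:+C, 13:-C, 14:-C
No rule fires across all 14 points.

none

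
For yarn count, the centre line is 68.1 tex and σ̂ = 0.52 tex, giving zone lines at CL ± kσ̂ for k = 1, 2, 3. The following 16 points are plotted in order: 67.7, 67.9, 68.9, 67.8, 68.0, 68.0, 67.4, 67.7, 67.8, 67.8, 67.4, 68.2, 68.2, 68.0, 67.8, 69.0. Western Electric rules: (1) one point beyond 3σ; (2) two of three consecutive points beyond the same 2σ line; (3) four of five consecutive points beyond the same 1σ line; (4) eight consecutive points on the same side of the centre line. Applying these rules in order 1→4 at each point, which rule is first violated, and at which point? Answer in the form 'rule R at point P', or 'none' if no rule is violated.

rule 4 at point 11

Zone of each point (C = within 1σ̂, B = 1σ̂–2σ̂, A = 2σ̂–3σ̂, * = beyond 3σ̂; sign = side of CL): 1:-C, 2:-C, 3:+B, 4:-C, 5:-C, 6:-C, 7:-B, 8:-C, 9:-C, 10:-C, 11:-B, 12:+C, 13:+C, 14:-C, 15:-C, 16:+B
Rule 4 (eight consecutive points on the same side of the centre line) is satisfied at point 11.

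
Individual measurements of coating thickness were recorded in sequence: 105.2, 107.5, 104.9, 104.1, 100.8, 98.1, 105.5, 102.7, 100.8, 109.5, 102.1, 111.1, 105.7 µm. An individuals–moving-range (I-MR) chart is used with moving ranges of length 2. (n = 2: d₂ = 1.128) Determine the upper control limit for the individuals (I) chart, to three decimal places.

X̄ = (105.2 + 107.5 + 104.9 + 104.1 + 100.8 + 98.1 + 105.5 + 102.7 + 100.8 + 109.5 + 102.1 + 111.1 + 105.7) / 13 = 104.4615
Moving ranges: 2.3, 2.6, 0.8, 3.3, 2.7, 7.4, 2.8, 1.9, 8.7, 7.4, 9.0, 5.4; M̄R̄ = 54.3000 / 12 = 4.5250
UCL = X̄ + 3·M̄R̄/d₂ = 104.4615 + 3 × 4.5250 / 1.128 = 116.4961

116.496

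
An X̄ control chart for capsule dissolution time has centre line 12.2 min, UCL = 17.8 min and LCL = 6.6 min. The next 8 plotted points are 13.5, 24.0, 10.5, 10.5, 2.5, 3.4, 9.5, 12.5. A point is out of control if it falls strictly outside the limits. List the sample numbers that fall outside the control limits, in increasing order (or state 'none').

Compare each point to [6.6, 17.8]: sample 2 = 24.0 > UCL; sample 5 = 2.5 < LCL; sample 6 = 3.4 < LCL.

2, 5, 6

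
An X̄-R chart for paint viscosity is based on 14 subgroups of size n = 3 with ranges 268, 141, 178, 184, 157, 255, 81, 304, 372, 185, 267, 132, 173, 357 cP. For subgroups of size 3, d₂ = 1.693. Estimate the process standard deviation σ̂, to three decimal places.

128.850

R̄ = (268 + 141 + 178 + 184 + 157 + 255 + 81 + 304 + 372 + 185 + 267 + 132 + 173 + 357) / 14 = 218.1429
σ̂ = R̄ / d₂ = 218.1429 / 1.693 = 128.8499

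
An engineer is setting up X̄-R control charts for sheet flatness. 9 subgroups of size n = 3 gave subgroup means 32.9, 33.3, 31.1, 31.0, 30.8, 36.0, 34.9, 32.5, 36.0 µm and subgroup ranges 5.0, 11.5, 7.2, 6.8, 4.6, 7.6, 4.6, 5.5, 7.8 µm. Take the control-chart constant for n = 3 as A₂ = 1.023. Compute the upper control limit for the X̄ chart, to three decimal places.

40.055

X̄̄ = (32.9 + 33.3 + 31.1 + 31.0 + 30.8 + 36.0 + 34.9 + 32.5 + 36.0) / 9 = 298.5000 / 9 = 33.1667
R̄ = (5.0 + 11.5 + 7.2 + 6.8 + 4.6 + 7.6 + 4.6 + 5.5 + 7.8) / 9 = 60.6000 / 9 = 6.7333
UCL = X̄̄ + A₂·R̄ = 33.1667 + 1.023 × 6.7333 = 40.0549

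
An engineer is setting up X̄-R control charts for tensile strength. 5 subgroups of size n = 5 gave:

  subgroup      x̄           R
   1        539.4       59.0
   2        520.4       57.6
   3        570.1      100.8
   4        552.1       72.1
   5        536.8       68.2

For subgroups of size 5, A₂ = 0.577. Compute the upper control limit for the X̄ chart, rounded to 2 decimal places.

X̄̄ = (539.4 + 520.4 + 570.1 + 552.1 + 536.8) / 5 = 2718.8000 / 5 = 543.7600
R̄ = (59.0 + 57.6 + 100.8 + 72.1 + 68.2) / 5 = 357.7000 / 5 = 71.5400
UCL = X̄̄ + A₂·R̄ = 543.7600 + 0.577 × 71.5400 = 585.0386

585.04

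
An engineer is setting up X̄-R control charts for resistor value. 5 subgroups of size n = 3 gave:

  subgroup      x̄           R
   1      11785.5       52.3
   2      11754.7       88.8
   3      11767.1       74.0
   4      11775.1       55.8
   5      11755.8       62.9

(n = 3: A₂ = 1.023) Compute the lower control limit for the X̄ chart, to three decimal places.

11699.345

X̄̄ = (11785.5 + 11754.7 + 11767.1 + 11775.1 + 11755.8) / 5 = 58838.2000 / 5 = 11767.6400
R̄ = (52.3 + 88.8 + 74.0 + 55.8 + 62.9) / 5 = 333.8000 / 5 = 66.7600
LCL = X̄̄ − A₂·R̄ = 11767.6400 − 1.023 × 66.7600 = 11699.3445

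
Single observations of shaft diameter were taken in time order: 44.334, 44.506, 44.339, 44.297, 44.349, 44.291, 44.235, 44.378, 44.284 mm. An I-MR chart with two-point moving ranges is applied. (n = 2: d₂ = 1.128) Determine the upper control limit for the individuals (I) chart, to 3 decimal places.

X̄ = (44.334 + 44.506 + 44.339 + 44.297 + 44.349 + 44.291 + 44.235 + 44.378 + 44.284) / 9 = 44.3348
Moving ranges: 0.172, 0.167, 0.042, 0.052, 0.058, 0.056, 0.143, 0.094; M̄R̄ = 0.7840 / 8 = 0.0980
UCL = X̄ + 3·M̄R̄/d₂ = 44.3348 + 3 × 0.0980 / 1.128 = 44.5954

44.595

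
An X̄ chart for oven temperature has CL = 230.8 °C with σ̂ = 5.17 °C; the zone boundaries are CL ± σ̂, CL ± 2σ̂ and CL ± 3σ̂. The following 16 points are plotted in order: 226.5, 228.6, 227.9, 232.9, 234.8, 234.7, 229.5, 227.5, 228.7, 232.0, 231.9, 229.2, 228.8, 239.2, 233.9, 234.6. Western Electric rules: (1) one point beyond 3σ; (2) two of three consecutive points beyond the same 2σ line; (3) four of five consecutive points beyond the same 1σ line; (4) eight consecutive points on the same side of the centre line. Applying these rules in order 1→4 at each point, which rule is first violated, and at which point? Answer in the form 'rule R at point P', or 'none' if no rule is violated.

none

Zone of each point (C = within 1σ̂, B = 1σ̂–2σ̂, A = 2σ̂–3σ̂, * = beyond 3σ̂; sign = side of CL): 1:-C, 2:-C, 3:-C, 4:+C, 5:+C, 6:+C, 7:-C, 8:-C, 9:-C, 10:+C, 11:+C, 12:-C, 13:-C, 14:+B, 15:+C, 16:+C
No rule fires across all 16 points.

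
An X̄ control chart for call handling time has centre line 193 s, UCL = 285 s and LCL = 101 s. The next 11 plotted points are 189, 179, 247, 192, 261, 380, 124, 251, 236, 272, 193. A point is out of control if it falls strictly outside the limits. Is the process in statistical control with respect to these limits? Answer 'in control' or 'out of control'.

Compare each point to [101, 285]: sample 6 = 380 > UCL.

out of control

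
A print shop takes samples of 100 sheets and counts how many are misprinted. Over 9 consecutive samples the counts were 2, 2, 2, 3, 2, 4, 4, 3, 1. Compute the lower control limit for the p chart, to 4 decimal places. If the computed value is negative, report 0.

0.0000

p̄ = Σdᵢ / (k·n) = 23 / (9 × 100) = 0.02556
LCL = p̄ − 3·√(p̄(1−p̄)/n) = 0.02556 − 3 × 0.01578 = -0.02179 → 0 (negative, so LCL = 0)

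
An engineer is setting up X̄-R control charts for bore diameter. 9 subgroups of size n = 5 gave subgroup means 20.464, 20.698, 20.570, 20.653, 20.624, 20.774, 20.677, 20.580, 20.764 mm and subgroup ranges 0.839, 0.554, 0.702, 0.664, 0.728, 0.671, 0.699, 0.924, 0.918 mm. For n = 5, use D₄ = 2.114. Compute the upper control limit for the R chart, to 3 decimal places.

1.574

R̄ = (0.839 + 0.554 + 0.702 + 0.664 + 0.728 + 0.671 + 0.699 + 0.924 + 0.918) / 9 = 6.6990 / 9 = 0.7443
UCL_R = D₄·R̄ = 2.114 × 0.7443 = 1.5735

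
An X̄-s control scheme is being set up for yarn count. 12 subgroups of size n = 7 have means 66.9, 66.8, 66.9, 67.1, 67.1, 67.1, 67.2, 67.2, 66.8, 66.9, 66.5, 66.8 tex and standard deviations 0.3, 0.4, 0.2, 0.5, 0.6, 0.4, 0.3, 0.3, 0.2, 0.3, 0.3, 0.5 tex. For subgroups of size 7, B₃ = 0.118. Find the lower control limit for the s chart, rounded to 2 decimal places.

0.04

s̄ = (0.3 + 0.4 + 0.2 + 0.5 + 0.6 + 0.4 + 0.3 + 0.3 + 0.2 + 0.3 + 0.3 + 0.5) / 12 = 0.3583
LCL_s = B₃·s̄ = 0.118 × 0.3583 = 0.0423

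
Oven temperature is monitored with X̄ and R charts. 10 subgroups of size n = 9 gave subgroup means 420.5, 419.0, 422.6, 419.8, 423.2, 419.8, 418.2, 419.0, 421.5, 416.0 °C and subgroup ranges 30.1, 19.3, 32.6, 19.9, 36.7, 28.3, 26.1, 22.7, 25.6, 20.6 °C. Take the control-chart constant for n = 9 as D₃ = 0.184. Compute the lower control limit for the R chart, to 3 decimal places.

4.819

R̄ = (30.1 + 19.3 + 32.6 + 19.9 + 36.7 + 28.3 + 26.1 + 22.7 + 25.6 + 20.6) / 10 = 261.9000 / 10 = 26.1900
LCL_R = D₃·R̄ = 0.184 × 26.1900 = 4.8190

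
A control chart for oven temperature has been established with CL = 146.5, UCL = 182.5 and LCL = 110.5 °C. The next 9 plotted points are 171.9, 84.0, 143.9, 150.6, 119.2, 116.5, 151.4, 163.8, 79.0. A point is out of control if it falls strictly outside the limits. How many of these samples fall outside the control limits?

Compare each point to [110.5, 182.5]: sample 2 = 84.0 < LCL; sample 9 = 79.0 < LCL.

2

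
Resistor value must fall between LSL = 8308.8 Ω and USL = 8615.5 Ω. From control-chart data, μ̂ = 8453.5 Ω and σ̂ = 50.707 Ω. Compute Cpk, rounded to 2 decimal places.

Cpu = (USL − μ̂) / (3σ̂) = (8615.5 − 8453.5) / (3 × 50.707) = 1.0649; Cpl = (μ̂ − LSL) / (3σ̂) = (8453.5 − 8308.8) / (3 × 50.707) = 0.9512; Cpk = min(Cpu, Cpl) = 0.9512

0.95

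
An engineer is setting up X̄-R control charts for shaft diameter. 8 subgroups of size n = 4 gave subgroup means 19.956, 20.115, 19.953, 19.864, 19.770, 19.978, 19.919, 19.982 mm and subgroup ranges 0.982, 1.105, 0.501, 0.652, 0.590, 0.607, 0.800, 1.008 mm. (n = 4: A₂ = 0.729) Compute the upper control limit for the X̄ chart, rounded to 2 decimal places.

X̄̄ = (19.956 + 20.115 + 19.953 + 19.864 + 19.770 + 19.978 + 19.919 + 19.982) / 8 = 159.5370 / 8 = 19.9421
R̄ = (0.982 + 1.105 + 0.501 + 0.652 + 0.590 + 0.607 + 0.800 + 1.008) / 8 = 6.2450 / 8 = 0.7806
UCL = X̄̄ + A₂·R̄ = 19.9421 + 0.729 × 0.7806 = 20.5112

20.51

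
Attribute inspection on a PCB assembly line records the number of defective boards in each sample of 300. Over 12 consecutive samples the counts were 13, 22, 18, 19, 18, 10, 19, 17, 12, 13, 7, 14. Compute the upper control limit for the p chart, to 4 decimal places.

0.0885

p̄ = Σdᵢ / (k·n) = 182 / (12 × 300) = 0.05056
UCL = p̄ + 3·√(p̄(1−p̄)/n) = 0.05056 + 3 × √(0.05056×0.94944/300) = 0.05056 + 3 × 0.01265 = 0.08850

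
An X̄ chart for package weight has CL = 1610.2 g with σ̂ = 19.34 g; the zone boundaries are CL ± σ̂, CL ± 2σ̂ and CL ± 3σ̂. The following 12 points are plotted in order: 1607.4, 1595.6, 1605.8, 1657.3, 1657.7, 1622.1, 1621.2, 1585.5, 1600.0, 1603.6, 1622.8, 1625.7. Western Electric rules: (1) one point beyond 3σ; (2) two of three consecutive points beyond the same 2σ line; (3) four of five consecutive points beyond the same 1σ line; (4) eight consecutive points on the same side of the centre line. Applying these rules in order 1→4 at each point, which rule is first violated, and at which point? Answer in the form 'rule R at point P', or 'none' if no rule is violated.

rule 2 at point 5

Zone of each point (C = within 1σ̂, B = 1σ̂–2σ̂, A = 2σ̂–3σ̂, * = beyond 3σ̂; sign = side of CL): 1:-C, 2:-C, 3:-C, 4:+A, 5:+A, 6:+C, 7:+C, 8:-B, 9:-C, 10:-C, 11:+C, 12:+C
Rule 2 (two of three consecutive points beyond the same 2σ limit) is satisfied at point 5.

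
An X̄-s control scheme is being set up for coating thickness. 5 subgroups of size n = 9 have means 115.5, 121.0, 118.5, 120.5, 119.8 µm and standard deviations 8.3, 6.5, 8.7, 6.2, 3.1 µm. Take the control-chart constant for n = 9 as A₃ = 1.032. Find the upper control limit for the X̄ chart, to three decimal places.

125.830

X̄̄ = (115.5 + 121.0 + 118.5 + 120.5 + 119.8) / 5 = 119.0600
s̄ = (8.3 + 6.5 + 8.7 + 6.2 + 3.1) / 5 = 6.5600
UCL = X̄̄ + A₃·s̄ = 119.0600 + 1.032 × 6.5600 = 125.8299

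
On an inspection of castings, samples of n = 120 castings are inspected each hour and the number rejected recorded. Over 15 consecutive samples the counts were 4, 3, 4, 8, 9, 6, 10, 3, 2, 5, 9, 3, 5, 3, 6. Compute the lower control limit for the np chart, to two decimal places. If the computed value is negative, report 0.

p̄ = Σdᵢ / (k·n) = 80 / (15 × 120) = 0.04444
LCL = np̄ − 3·√(np̄(1−p̄)) = 5.3333 − 3 × 2.2575 = -1.4392 → 0 (negative, so LCL = 0)

0.00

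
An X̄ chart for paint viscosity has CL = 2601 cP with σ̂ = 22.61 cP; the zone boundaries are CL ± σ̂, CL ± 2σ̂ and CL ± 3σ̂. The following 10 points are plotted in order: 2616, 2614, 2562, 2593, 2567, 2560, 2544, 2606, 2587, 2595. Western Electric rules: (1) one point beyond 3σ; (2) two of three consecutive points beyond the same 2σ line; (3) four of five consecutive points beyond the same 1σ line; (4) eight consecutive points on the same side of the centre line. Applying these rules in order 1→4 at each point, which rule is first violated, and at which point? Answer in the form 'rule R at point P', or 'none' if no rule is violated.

Zone of each point (C = within 1σ̂, B = 1σ̂–2σ̂, A = 2σ̂–3σ̂, * = beyond 3σ̂; sign = side of CL): 1:+C, 2:+C, 3:-B, 4:-C, 5:-B, 6:-B, 7:-A, 8:+C, 9:-C, 10:-C
Rule 3 (four of five consecutive points beyond the same 1σ limit) is satisfied at point 7.

rule 3 at point 7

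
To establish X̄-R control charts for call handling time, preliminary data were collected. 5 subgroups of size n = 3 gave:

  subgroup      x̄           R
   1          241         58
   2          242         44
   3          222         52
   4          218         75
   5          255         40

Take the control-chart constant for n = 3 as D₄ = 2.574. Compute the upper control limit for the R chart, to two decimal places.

138.48

R̄ = (58 + 44 + 52 + 75 + 40) / 5 = 269.0000 / 5 = 53.8000
UCL_R = D₄·R̄ = 2.574 × 53.8000 = 138.4812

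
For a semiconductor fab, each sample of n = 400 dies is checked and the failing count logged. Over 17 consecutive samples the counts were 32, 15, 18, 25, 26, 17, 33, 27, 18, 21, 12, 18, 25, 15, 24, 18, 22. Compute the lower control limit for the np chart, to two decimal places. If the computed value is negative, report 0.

7.99

p̄ = Σdᵢ / (k·n) = 366 / (17 × 400) = 0.05382
LCL = np̄ − 3·√(np̄(1−p̄)) = 21.5294 − 3 × 4.5134 = 7.9893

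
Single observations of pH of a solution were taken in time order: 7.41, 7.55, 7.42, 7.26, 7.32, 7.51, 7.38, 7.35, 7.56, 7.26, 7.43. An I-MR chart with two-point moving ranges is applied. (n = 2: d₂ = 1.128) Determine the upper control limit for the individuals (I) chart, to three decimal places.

7.809

X̄ = (7.41 + 7.55 + 7.42 + 7.26 + 7.32 + 7.51 + 7.38 + 7.35 + 7.56 + 7.26 + 7.43) / 11 = 7.4045
Moving ranges: 0.14, 0.13, 0.16, 0.06, 0.19, 0.13, 0.03, 0.21, 0.30, 0.17; M̄R̄ = 1.5200 / 10 = 0.1520
UCL = X̄ + 3·M̄R̄/d₂ = 7.4045 + 3 × 0.1520 / 1.128 = 7.8088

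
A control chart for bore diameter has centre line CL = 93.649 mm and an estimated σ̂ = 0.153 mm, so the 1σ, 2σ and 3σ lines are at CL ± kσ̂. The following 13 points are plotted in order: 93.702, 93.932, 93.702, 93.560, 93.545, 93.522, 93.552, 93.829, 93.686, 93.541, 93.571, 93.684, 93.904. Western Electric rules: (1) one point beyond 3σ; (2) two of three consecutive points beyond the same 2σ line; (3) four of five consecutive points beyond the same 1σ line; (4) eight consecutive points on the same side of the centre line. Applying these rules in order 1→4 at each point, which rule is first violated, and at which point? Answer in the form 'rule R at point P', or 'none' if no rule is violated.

none

Zone of each point (C = within 1σ̂, B = 1σ̂–2σ̂, A = 2σ̂–3σ̂, * = beyond 3σ̂; sign = side of CL): 1:+C, 2:+B, 3:+C, 4:-C, 5:-C, 6:-C, 7:-C, 8:+B, 9:+C, 10:-C, 11:-C, 12:+C, 13:+B
No rule fires across all 13 points.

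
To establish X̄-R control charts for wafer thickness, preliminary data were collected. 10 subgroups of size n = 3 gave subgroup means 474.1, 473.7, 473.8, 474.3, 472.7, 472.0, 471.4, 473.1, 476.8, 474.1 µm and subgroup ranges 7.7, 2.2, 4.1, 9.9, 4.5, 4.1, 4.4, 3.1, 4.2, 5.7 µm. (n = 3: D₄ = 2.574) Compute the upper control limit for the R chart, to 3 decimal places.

12.844

R̄ = (7.7 + 2.2 + 4.1 + 9.9 + 4.5 + 4.1 + 4.4 + 3.1 + 4.2 + 5.7) / 10 = 49.9000 / 10 = 4.9900
UCL_R = D₄·R̄ = 2.574 × 4.9900 = 12.8443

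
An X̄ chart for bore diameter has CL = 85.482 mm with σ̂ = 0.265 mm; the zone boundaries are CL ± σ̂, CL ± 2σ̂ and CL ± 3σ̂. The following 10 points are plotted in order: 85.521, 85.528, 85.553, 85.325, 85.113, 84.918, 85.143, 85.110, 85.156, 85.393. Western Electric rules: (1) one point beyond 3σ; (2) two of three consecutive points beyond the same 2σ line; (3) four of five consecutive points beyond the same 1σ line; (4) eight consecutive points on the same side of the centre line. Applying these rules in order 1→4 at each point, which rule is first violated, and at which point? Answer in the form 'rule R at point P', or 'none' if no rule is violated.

Zone of each point (C = within 1σ̂, B = 1σ̂–2σ̂, A = 2σ̂–3σ̂, * = beyond 3σ̂; sign = side of CL): 1:+C, 2:+C, 3:+C, 4:-C, 5:-B, 6:-A, 7:-B, 8:-B, 9:-B, 10:-C
Rule 3 (four of five consecutive points beyond the same 1σ limit) is satisfied at point 8.

rule 3 at point 8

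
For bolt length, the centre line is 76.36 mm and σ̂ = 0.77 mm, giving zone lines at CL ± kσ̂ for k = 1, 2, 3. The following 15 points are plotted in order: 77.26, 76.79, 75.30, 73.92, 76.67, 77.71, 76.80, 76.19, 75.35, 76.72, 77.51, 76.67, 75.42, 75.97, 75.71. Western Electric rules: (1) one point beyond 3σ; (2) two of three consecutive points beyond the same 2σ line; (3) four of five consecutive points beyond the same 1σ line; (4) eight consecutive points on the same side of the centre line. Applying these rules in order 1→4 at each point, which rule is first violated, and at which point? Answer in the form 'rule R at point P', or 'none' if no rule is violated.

rule 1 at point 4

Zone of each point (C = within 1σ̂, B = 1σ̂–2σ̂, A = 2σ̂–3σ̂, * = beyond 3σ̂; sign = side of CL): 1:+B, 2:+C, 3:-B, 4:-*, 5:+C, 6:+B, 7:+C, 8:-C, 9:-B, 10:+C, 11:+B, 12:+C, 13:-B, 14:-C, 15:-C
Rule 1 (one point beyond the 3σ limits) is satisfied at point 4.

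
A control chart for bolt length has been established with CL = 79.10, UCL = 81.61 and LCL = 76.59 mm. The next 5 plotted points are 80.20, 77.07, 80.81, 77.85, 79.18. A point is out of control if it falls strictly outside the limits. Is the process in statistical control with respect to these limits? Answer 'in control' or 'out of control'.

in control

All 5 points lie within [76.59, 81.61].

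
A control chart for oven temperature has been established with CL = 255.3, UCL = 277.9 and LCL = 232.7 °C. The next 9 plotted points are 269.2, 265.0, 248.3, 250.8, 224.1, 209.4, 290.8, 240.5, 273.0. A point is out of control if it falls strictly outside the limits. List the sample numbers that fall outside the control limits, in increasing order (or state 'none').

Compare each point to [232.7, 277.9]: sample 5 = 224.1 < LCL; sample 6 = 209.4 < LCL; sample 7 = 290.8 > UCL.

5, 6, 7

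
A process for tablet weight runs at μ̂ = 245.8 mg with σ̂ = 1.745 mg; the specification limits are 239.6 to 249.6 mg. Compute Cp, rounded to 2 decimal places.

0.96

Cp = (USL − LSL) / (6σ̂) = (249.6 − 239.6) / (6 × 1.745) = 10.0000 / 10.4700 = 0.9551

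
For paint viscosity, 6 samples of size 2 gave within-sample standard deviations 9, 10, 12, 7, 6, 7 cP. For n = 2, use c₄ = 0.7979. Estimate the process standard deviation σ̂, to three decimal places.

10.653

s̄ = (9 + 10 + 12 + 7 + 6 + 7) / 6 = 8.5000
σ̂ = s̄ / c₄ = 8.5000 / 0.7979 = 10.6530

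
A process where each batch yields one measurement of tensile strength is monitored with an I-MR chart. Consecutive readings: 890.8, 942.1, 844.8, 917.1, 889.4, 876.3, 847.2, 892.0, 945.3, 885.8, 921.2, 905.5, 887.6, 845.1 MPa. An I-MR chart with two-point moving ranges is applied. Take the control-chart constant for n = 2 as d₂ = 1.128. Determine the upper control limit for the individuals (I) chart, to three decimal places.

1006.703

X̄ = (890.8 + 942.1 + 844.8 + 917.1 + 889.4 + 876.3 + 847.2 + 892.0 + 945.3 + 885.8 + 921.2 + 905.5 + 887.6 + 845.1) / 14 = 892.1571
Moving ranges: 51.3, 97.3, 72.3, 27.7, 13.1, 29.1, 44.8, 53.3, 59.5, 35.4, 15.7, 17.9, 42.5; M̄R̄ = 559.9000 / 13 = 43.0692
UCL = X̄ + 3·M̄R̄/d₂ = 892.1571 + 3 × 43.0692 / 1.128 = 1006.7030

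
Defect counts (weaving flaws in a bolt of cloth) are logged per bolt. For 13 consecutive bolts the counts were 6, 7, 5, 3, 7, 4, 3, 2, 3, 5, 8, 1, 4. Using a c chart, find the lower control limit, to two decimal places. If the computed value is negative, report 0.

c̄ = (6 + 7 + 5 + 3 + 7 + 4 + 3 + 2 + 3 + 5 + 8 + 1 + 4) / 13 = 58 / 13 = 4.4615
LCL = c̄ − 3√c̄ = 4.4615 − 3 × 2.1122 = -1.8752 → 0 (cannot be negative)

0.00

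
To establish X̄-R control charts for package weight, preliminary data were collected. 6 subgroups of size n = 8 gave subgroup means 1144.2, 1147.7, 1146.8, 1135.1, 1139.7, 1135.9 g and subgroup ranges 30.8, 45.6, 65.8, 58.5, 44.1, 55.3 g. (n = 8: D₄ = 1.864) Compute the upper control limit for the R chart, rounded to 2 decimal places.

R̄ = (30.8 + 45.6 + 65.8 + 58.5 + 44.1 + 55.3) / 6 = 300.1000 / 6 = 50.0167
UCL_R = D₄·R̄ = 1.864 × 50.0167 = 93.2311

93.23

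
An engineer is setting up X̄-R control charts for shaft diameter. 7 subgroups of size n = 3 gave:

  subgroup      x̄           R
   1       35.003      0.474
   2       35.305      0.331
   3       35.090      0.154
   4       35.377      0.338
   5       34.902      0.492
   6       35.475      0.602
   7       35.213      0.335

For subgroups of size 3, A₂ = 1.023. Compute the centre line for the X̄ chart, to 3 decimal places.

X̄̄ = (35.003 + 35.305 + 35.090 + 35.377 + 34.902 + 35.475 + 35.213) / 7 = 246.3650 / 7 = 35.1950
CL = X̄̄ = 35.1950

35.195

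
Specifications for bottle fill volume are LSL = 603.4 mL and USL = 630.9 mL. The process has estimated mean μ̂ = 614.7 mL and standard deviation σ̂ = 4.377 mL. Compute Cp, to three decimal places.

Cp = (USL − LSL) / (6σ̂) = (630.9 − 603.4) / (6 × 4.377) = 27.5000 / 26.2620 = 1.0471

1.047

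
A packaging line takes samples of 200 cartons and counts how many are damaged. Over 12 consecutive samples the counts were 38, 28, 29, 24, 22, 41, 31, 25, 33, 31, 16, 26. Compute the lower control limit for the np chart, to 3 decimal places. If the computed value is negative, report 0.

p̄ = Σdᵢ / (k·n) = 344 / (12 × 200) = 0.14333
LCL = np̄ − 3·√(np̄(1−p̄)) = 28.6667 − 3 × 4.9556 = 13.7999

13.800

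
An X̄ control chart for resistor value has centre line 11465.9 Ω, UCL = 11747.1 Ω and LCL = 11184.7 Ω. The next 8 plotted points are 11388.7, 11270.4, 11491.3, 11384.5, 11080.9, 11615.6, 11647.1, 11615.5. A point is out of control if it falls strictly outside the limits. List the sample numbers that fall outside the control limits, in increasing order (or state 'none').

Compare each point to [11184.7, 11747.1]: sample 5 = 11080.9 < LCL.

5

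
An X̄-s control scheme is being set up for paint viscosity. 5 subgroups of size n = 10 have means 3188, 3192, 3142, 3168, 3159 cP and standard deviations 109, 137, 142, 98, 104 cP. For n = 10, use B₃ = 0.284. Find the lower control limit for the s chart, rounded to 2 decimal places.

33.51

s̄ = (109 + 137 + 142 + 98 + 104) / 5 = 118.0000
LCL_s = B₃·s̄ = 0.284 × 118.0000 = 33.5120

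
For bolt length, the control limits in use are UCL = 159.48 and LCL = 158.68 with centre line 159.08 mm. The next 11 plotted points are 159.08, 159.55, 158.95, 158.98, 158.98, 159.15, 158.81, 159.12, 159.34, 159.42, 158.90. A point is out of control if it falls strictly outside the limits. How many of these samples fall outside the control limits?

Compare each point to [158.68, 159.48]: sample 2 = 159.55 > UCL.

1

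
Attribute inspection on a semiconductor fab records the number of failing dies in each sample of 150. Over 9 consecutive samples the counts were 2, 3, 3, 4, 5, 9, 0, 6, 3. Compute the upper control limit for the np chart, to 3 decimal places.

9.728

p̄ = Σdᵢ / (k·n) = 35 / (9 × 150) = 0.02593
UCL = np̄ + 3·√(np̄(1−p̄)) = 3.8889 + 3 × √(3.8889×0.97407) = 3.8889 + 3 × 1.9463 = 9.7278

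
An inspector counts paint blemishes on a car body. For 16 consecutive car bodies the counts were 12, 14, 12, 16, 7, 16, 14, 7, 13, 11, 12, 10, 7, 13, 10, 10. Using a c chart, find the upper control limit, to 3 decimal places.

21.673

c̄ = (12 + 14 + 12 + 16 + 7 + 16 + 14 + 7 + 13 + 11 + 12 + 10 + 7 + 13 + 10 + 10) / 16 = 184 / 16 = 11.5000
UCL = c̄ + 3√c̄ = 11.5000 + 3 × √11.5000 = 11.5000 + 3 × 3.3912 = 21.6735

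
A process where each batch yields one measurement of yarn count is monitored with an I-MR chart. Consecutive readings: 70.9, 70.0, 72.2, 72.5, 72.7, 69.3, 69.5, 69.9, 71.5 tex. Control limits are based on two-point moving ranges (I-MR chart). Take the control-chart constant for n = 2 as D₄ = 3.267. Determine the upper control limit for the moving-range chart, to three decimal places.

Moving ranges: 0.9, 2.2, 0.3, 0.2, 3.4, 0.2, 0.4, 1.6; M̄R̄ = 9.2000 / 8 = 1.1500
UCL_MR = D₄·M̄R̄ = 3.267 × 1.1500 = 3.7571

3.757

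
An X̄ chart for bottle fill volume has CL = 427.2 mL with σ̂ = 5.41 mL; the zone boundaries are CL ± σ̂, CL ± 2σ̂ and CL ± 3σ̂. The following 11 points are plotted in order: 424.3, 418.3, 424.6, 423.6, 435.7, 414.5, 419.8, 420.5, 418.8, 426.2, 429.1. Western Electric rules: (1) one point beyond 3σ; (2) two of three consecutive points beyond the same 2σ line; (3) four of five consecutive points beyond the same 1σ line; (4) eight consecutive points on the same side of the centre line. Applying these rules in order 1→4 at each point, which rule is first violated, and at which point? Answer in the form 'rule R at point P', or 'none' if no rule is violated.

Zone of each point (C = within 1σ̂, B = 1σ̂–2σ̂, A = 2σ̂–3σ̂, * = beyond 3σ̂; sign = side of CL): 1:-C, 2:-B, 3:-C, 4:-C, 5:+B, 6:-A, 7:-B, 8:-B, 9:-B, 10:-C, 11:+C
Rule 3 (four of five consecutive points beyond the same 1σ limit) is satisfied at point 9.

rule 3 at point 9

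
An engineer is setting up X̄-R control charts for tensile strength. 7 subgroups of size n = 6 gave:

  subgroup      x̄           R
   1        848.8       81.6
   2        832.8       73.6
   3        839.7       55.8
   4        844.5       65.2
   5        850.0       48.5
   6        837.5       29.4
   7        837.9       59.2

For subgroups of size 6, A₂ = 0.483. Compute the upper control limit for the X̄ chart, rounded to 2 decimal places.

870.12

X̄̄ = (848.8 + 832.8 + 839.7 + 844.5 + 850.0 + 837.5 + 837.9) / 7 = 5891.2000 / 7 = 841.6000
R̄ = (81.6 + 73.6 + 55.8 + 65.2 + 48.5 + 29.4 + 59.2) / 7 = 413.3000 / 7 = 59.0429
UCL = X̄̄ + A₂·R̄ = 841.6000 + 0.483 × 59.0429 = 870.1177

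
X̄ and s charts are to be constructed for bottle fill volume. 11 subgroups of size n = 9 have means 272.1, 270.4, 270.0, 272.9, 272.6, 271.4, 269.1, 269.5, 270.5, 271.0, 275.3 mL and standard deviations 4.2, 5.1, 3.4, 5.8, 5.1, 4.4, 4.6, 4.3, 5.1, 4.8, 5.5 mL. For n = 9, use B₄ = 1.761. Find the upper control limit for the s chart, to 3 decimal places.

8.373

s̄ = (4.2 + 5.1 + 3.4 + 5.8 + 5.1 + 4.4 + 4.6 + 4.3 + 5.1 + 4.8 + 5.5) / 11 = 4.7545
UCL_s = B₄·s̄ = 1.761 × 4.7545 = 8.3728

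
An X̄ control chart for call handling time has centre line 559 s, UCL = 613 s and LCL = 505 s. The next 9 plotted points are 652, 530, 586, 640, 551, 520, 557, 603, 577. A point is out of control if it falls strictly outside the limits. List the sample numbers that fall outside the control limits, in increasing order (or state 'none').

1, 4

Compare each point to [505, 613]: sample 1 = 652 > UCL; sample 4 = 640 > UCL.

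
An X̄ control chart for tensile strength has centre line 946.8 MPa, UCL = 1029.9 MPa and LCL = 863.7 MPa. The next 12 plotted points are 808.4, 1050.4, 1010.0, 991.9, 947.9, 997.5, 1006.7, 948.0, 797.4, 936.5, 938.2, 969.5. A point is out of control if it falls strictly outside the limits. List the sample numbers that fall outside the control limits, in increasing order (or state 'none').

Compare each point to [863.7, 1029.9]: sample 1 = 808.4 < LCL; sample 2 = 1050.4 > UCL; sample 9 = 797.4 < LCL.

1, 2, 9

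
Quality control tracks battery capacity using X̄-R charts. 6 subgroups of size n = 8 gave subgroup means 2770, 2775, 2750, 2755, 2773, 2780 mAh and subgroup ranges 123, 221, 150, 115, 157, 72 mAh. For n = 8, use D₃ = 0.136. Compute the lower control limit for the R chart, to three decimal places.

18.995

R̄ = (123 + 221 + 150 + 115 + 157 + 72) / 6 = 838.0000 / 6 = 139.6667
LCL_R = D₃·R̄ = 0.136 × 139.6667 = 18.9947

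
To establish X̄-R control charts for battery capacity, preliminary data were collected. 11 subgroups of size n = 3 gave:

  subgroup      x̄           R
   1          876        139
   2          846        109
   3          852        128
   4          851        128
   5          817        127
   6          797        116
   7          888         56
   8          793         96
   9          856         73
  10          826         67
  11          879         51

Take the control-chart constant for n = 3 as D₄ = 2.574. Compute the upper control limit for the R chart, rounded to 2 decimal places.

R̄ = (139 + 109 + 128 + 128 + 127 + 116 + 56 + 96 + 73 + 67 + 51) / 11 = 1090.0000 / 11 = 99.0909
UCL_R = D₄·R̄ = 2.574 × 99.0909 = 255.0600

255.06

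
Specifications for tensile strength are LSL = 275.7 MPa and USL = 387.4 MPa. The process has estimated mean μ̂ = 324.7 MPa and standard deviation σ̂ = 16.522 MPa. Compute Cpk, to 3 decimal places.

0.989

Cpu = (USL − μ̂) / (3σ̂) = (387.4 − 324.7) / (3 × 16.522) = 1.2650; Cpl = (μ̂ − LSL) / (3σ̂) = (324.7 − 275.7) / (3 × 16.522) = 0.9886; Cpk = min(Cpu, Cpl) = 0.9886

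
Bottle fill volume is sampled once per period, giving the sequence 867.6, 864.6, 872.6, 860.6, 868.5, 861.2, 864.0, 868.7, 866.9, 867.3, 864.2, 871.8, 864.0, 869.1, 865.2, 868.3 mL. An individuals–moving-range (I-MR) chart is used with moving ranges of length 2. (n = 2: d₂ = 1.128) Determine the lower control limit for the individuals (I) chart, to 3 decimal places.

852.619

X̄ = (867.6 + 864.6 + 872.6 + 860.6 + 868.5 + 861.2 + 864.0 + 868.7 + 866.9 + 867.3 + 864.2 + 871.8 + 864.0 + 869.1 + 865.2 + 868.3) / 16 = 866.5375
Moving ranges: 3.0, 8.0, 12.0, 7.9, 7.3, 2.8, 4.7, 1.8, 0.4, 3.1, 7.6, 7.8, 5.1, 3.9, 3.1; M̄R̄ = 78.5000 / 15 = 5.2333
LCL = X̄ − 3·M̄R̄/d₂ = 866.5375 − 3 × 5.2333 / 1.128 = 852.6191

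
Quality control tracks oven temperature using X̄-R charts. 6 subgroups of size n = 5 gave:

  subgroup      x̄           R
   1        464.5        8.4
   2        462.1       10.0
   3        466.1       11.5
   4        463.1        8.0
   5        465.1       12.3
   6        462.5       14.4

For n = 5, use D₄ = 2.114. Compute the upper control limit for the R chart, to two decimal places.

22.76

R̄ = (8.4 + 10.0 + 11.5 + 8.0 + 12.3 + 14.4) / 6 = 64.6000 / 6 = 10.7667
UCL_R = D₄·R̄ = 2.114 × 10.7667 = 22.7607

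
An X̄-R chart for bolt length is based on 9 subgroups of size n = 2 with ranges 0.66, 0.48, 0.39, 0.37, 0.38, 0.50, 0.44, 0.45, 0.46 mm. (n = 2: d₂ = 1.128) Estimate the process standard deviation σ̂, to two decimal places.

0.41

R̄ = (0.66 + 0.48 + 0.39 + 0.37 + 0.38 + 0.50 + 0.44 + 0.45 + 0.46) / 9 = 0.4589
σ̂ = R̄ / d₂ = 0.4589 / 1.128 = 0.4068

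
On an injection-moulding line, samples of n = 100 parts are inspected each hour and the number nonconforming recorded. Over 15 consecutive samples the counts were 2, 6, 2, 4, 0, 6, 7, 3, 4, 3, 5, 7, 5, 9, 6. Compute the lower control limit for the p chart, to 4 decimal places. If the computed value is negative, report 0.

p̄ = Σdᵢ / (k·n) = 69 / (15 × 100) = 0.04600
LCL = p̄ − 3·√(p̄(1−p̄)/n) = 0.04600 − 3 × 0.02095 = -0.01685 → 0 (negative, so LCL = 0)

0.0000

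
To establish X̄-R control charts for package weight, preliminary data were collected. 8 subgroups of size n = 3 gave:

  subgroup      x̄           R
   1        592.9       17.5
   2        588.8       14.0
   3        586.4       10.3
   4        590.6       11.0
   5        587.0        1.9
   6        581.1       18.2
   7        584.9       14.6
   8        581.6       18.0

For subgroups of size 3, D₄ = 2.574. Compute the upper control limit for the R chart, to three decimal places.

R̄ = (17.5 + 14.0 + 10.3 + 11.0 + 1.9 + 18.2 + 14.6 + 18.0) / 8 = 105.5000 / 8 = 13.1875
UCL_R = D₄·R̄ = 2.574 × 13.1875 = 33.9446

33.945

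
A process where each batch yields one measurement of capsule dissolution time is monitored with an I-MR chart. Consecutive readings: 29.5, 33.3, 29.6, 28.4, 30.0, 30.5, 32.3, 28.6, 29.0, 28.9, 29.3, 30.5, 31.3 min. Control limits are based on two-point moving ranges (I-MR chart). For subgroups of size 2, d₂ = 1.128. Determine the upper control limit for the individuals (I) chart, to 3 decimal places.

X̄ = (29.5 + 33.3 + 29.6 + 28.4 + 30.0 + 30.5 + 32.3 + 28.6 + 29.0 + 28.9 + 29.3 + 30.5 + 31.3) / 13 = 30.0923
Moving ranges: 3.8, 3.7, 1.2, 1.6, 0.5, 1.8, 3.7, 0.4, 0.1, 0.4, 1.2, 0.8; M̄R̄ = 19.2000 / 12 = 1.6000
UCL = X̄ + 3·M̄R̄/d₂ = 30.0923 + 3 × 1.6000 / 1.128 = 34.3476

34.348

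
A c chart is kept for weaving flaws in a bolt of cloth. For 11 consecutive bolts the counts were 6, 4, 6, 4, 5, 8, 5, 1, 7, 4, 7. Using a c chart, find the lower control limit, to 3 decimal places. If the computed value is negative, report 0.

0.000

c̄ = (6 + 4 + 6 + 4 + 5 + 8 + 5 + 1 + 7 + 4 + 7) / 11 = 57 / 11 = 5.1818
LCL = c̄ − 3√c̄ = 5.1818 − 3 × 2.2764 = -1.6473 → 0 (cannot be negative)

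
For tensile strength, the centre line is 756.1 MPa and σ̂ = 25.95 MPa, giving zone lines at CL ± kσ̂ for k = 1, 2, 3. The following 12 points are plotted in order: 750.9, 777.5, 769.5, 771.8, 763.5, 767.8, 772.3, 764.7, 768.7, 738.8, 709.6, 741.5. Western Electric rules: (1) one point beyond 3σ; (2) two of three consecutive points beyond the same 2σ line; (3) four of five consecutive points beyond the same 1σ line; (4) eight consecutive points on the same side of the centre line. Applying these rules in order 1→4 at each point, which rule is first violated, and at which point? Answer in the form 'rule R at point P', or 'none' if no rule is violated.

Zone of each point (C = within 1σ̂, B = 1σ̂–2σ̂, A = 2σ̂–3σ̂, * = beyond 3σ̂; sign = side of CL): 1:-C, 2:+C, 3:+C, 4:+C, 5:+C, 6:+C, 7:+C, 8:+C, 9:+C, 10:-C, 11:-B, 12:-C
Rule 4 (eight consecutive points on the same side of the centre line) is satisfied at point 9.

rule 4 at point 9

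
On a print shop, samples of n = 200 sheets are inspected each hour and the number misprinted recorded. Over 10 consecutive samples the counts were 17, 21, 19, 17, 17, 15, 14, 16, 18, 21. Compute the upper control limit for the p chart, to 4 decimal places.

p̄ = Σdᵢ / (k·n) = 175 / (10 × 200) = 0.08750
UCL = p̄ + 3·√(p̄(1−p̄)/n) = 0.08750 + 3 × √(0.08750×0.91250/200) = 0.08750 + 3 × 0.01998 = 0.14744

0.1474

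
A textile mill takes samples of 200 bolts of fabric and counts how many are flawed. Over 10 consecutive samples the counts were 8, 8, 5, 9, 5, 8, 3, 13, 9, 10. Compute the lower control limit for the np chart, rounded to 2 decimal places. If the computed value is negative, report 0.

p̄ = Σdᵢ / (k·n) = 78 / (10 × 200) = 0.03900
LCL = np̄ − 3·√(np̄(1−p̄)) = 7.8000 − 3 × 2.7378 = -0.4135 → 0 (negative, so LCL = 0)

0.00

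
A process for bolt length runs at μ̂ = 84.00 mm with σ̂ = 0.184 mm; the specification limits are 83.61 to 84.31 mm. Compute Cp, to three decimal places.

Cp = (USL − LSL) / (6σ̂) = (84.31 − 83.61) / (6 × 0.184) = 0.7000 / 1.1040 = 0.6341

0.634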